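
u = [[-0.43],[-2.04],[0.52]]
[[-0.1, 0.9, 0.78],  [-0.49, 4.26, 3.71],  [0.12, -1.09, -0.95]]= u@[[0.24, -2.09, -1.82]]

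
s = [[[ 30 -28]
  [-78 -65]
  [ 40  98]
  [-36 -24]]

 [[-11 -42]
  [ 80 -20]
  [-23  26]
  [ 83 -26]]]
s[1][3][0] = 83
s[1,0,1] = -42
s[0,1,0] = -78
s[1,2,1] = 26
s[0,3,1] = -24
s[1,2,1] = 26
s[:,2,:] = [[40, 98], [-23, 26]]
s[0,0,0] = 30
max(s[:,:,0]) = 83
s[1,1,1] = -20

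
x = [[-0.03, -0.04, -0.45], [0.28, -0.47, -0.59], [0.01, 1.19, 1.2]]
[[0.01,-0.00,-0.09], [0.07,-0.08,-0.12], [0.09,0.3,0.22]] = x@[[0.34, 0.12, -0.05],[0.12, 0.28, -0.03],[-0.05, -0.03, 0.21]]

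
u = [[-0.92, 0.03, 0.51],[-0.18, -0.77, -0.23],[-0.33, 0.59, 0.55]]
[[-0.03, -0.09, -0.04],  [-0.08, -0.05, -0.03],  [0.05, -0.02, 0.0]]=u @ [[0.02, 0.06, 0.04],[0.11, 0.07, 0.03],[-0.02, -0.07, 0.0]]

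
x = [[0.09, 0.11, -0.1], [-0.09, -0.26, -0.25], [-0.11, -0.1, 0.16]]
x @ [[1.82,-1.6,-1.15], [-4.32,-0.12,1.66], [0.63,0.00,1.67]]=[[-0.37, -0.16, -0.09], [0.80, 0.18, -0.75], [0.33, 0.19, 0.23]]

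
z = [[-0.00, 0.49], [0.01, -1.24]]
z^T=[[-0.0, 0.01], [0.49, -1.24]]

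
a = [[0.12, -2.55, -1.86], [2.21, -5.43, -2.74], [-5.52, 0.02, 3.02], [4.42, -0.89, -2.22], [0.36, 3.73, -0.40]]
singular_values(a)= [9.51, 6.19, 1.44]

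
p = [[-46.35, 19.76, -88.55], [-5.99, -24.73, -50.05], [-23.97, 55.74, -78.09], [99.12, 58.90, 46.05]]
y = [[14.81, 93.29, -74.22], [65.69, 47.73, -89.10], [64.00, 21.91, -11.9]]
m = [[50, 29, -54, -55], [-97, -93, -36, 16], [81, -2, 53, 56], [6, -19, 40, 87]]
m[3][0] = 6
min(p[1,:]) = -50.05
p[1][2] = -50.05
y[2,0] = 64.0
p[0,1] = 19.76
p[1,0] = -5.99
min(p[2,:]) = -78.09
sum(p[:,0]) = 22.810000000000002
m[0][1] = 29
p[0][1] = 19.76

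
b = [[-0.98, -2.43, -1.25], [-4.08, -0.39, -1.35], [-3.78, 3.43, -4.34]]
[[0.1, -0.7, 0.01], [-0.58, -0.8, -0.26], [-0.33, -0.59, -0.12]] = b@[[0.19, 0.13, 0.08], [-0.05, 0.16, -0.01], [-0.13, 0.15, -0.05]]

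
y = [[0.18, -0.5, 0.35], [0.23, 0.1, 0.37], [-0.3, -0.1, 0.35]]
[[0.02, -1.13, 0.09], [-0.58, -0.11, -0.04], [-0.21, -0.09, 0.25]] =y @ [[-0.30, -0.69, -0.48], [-0.93, 1.76, -0.18], [-1.12, -0.35, 0.24]]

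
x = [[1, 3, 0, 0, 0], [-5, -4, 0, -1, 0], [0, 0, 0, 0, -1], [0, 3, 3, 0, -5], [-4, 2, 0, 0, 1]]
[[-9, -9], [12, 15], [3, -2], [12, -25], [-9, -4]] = x @ [[0, 0], [-3, -3], [2, -2], [0, -3], [-3, 2]]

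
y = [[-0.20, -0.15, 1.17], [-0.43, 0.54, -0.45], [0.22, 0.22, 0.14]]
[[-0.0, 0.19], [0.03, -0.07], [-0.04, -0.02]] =y @ [[-0.12, -0.09], [-0.06, -0.08], [-0.03, 0.14]]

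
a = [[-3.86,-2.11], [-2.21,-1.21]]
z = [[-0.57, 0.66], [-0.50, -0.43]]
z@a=[[0.74, 0.40], [2.88, 1.58]]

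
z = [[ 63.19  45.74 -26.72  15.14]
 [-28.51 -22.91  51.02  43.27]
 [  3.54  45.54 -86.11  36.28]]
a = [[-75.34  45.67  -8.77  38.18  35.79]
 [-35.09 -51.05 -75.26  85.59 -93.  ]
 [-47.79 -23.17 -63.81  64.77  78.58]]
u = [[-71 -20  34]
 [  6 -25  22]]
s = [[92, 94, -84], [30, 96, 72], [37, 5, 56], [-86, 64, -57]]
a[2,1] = -23.17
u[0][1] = -20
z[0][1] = 45.74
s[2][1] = 5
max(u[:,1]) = -20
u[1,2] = 22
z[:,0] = [63.19, -28.51, 3.54]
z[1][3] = 43.27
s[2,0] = 37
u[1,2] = 22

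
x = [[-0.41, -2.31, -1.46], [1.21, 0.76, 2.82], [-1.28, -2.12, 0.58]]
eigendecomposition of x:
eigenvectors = [[(-0.83+0j), -0.28+0.50j, (-0.28-0.5j)], [0.35+0.00j, (0.68+0j), 0.68-0.00j], [0.43+0.00j, -0.11+0.44j, -0.11-0.44j]]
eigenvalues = [(1.32+0j), (-0.2+2.7j), (-0.2-2.7j)]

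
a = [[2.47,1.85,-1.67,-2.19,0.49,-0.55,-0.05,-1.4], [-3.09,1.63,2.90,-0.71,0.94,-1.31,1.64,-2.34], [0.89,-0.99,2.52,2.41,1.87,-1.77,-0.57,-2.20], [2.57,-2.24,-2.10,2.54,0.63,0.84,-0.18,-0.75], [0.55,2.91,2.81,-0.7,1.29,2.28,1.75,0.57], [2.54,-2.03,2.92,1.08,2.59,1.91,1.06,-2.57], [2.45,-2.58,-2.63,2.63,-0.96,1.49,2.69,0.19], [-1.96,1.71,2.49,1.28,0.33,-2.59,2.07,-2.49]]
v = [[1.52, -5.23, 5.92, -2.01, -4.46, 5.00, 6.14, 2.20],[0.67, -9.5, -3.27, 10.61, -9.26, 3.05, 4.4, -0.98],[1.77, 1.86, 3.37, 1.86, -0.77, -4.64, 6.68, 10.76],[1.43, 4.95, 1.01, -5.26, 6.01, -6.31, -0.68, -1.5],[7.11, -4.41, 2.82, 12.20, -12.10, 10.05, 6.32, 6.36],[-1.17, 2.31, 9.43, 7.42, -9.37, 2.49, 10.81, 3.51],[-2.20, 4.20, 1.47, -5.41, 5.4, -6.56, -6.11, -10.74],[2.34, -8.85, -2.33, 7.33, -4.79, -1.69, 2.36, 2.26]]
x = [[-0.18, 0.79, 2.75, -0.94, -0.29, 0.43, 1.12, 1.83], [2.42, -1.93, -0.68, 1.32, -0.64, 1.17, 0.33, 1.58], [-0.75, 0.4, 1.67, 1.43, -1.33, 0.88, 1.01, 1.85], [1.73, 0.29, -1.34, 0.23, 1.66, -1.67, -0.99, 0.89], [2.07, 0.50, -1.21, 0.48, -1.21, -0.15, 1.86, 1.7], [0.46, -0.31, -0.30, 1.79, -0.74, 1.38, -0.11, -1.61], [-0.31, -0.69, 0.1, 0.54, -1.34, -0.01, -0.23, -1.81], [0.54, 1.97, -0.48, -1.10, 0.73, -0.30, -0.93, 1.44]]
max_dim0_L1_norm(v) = 52.16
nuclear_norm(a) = 35.52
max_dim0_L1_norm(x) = 12.71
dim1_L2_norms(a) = [4.43, 5.65, 5.07, 4.92, 5.24, 6.19, 6.08, 5.65]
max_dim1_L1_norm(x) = 10.07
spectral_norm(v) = 38.59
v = a @ x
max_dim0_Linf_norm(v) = 12.2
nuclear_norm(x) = 23.17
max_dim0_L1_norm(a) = 20.04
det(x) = -925.79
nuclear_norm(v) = 96.88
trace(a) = 12.56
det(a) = 4317.45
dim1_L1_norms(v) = [32.48, 41.74, 31.71, 27.15, 61.37, 46.51, 42.09, 31.95]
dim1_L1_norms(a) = [10.67, 14.56, 13.22, 11.85, 12.86, 16.7, 15.62, 14.92]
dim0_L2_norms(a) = [6.3, 5.85, 7.18, 5.27, 3.8, 4.86, 4.33, 5.1]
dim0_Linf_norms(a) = [3.09, 2.91, 2.92, 2.63, 2.59, 2.59, 2.69, 2.57]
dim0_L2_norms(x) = [3.79, 3.05, 3.8, 3.11, 3.06, 2.67, 2.78, 4.57]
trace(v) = -23.33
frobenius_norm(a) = 15.36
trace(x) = 1.17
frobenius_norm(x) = 9.63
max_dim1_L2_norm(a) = 6.19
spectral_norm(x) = 5.33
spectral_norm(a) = 9.79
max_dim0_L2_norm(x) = 4.57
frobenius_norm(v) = 47.01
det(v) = -3979695.63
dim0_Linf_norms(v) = [7.11, 9.5, 9.43, 12.2, 12.1, 10.05, 10.81, 10.76]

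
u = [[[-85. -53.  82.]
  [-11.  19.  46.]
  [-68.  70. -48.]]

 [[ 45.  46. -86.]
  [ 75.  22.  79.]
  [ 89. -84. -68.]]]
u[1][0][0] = 45.0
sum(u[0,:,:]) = -48.0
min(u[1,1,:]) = 22.0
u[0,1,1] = 19.0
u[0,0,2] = 82.0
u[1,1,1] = 22.0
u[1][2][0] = 89.0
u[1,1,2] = 79.0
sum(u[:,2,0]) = 21.0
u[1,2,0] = 89.0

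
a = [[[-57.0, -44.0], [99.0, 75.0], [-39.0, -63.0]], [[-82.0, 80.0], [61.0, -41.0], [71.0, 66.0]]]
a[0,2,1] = -63.0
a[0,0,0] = -57.0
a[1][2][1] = 66.0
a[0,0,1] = -44.0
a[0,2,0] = -39.0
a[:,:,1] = [[-44.0, 75.0, -63.0], [80.0, -41.0, 66.0]]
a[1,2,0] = 71.0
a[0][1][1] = 75.0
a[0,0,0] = -57.0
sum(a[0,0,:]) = -101.0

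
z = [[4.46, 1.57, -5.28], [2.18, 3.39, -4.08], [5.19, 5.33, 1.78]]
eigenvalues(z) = [(3.85+6.72j), (3.85-6.72j), (1.94+0j)]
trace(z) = 9.63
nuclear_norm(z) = 18.02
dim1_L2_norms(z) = [7.09, 5.74, 7.65]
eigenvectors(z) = [[-0.14-0.52j,-0.14+0.52j,(-0.71+0j)], [-0.14-0.40j,(-0.14+0.4j),(0.69+0j)], [-0.72+0.00j,(-0.72-0j),-0.14+0.00j]]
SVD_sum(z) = [[4.32,3.65,-2.71], [3.61,3.04,-2.27], [4.07,3.43,-2.55]] + [[-0.64,-1.29,-2.75],[-0.36,-0.73,-1.56],[1.01,2.01,4.31]] + [[0.78, -0.79, 0.19], [-1.06, 1.07, -0.25], [0.11, -0.12, 0.03]]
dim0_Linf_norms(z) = [5.19, 5.33, 5.28]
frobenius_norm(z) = 11.90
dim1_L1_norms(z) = [11.31, 9.65, 12.3]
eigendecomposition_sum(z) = [[1.80+1.46j,1.34+1.78j,-2.67+1.41j],[(1.5+1.04j),1.16+1.33j,(-2.02+1.27j)],[(2.51-1.81j),2.77-1.10j,0.89+3.93j]] + [[(1.8-1.46j), (1.34-1.78j), (-2.67-1.41j)], [1.50-1.04j, 1.16-1.33j, (-2.02-1.27j)], [2.51+1.81j, (2.77+1.1j), 0.89-3.93j]] + [[(0.86+0j),(-1.11-0j),(0.05+0j)],[(-0.83-0j),1.07+0.00j,(-0.05-0j)],[(0.16+0j),(-0.21-0j),(0.01+0j)]]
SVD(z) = [[-0.62, -0.51, -0.59], [-0.52, -0.29, 0.80], [-0.59, 0.81, -0.09]] @ diag([10.08091278518785, 6.030464403641287, 1.9099467253961688]) @ [[-0.69,-0.58,0.43], [0.21,0.41,0.89], [-0.69,0.70,-0.16]]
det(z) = 116.11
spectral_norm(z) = 10.08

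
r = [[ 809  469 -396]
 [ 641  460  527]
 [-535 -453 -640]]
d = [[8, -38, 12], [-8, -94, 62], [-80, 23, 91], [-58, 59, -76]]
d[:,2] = [12, 62, 91, -76]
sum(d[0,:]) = -18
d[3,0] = -58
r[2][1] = -453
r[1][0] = 641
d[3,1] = 59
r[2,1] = -453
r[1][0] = 641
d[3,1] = 59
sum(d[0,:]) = -18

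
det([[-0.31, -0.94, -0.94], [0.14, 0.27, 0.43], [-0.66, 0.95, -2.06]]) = 0.002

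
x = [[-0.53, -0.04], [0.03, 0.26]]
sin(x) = [[-0.51, -0.04], [0.03, 0.26]]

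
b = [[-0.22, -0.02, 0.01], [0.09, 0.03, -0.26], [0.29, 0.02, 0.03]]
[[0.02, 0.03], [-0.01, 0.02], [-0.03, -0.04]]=b@ [[-0.09, -0.11], [-0.09, -0.11], [-0.01, -0.11]]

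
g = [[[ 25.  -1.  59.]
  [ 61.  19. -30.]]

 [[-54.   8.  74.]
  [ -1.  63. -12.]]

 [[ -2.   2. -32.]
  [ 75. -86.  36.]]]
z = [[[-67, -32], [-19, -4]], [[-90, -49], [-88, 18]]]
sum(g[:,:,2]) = 95.0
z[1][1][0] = -88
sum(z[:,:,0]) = -264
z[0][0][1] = -32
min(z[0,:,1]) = -32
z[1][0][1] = -49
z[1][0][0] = -90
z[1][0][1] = -49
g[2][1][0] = 75.0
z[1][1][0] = -88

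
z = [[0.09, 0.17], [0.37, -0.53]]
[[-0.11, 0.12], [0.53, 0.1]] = z @ [[0.29,0.72], [-0.79,0.31]]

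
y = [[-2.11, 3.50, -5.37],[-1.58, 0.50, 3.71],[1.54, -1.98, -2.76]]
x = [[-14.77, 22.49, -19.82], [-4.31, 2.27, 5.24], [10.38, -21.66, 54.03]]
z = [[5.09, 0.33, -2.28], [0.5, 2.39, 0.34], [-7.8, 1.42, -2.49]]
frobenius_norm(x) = 68.29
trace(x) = 41.53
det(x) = 1589.33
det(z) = -77.34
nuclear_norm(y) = 12.59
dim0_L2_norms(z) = [9.33, 2.8, 3.39]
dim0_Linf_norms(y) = [2.11, 3.5, 5.37]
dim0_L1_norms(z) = [13.39, 4.14, 5.11]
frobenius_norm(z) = 10.31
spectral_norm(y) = 7.36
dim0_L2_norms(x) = [18.56, 31.31, 57.79]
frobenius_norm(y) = 8.72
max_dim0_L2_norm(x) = 57.79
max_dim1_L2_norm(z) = 8.31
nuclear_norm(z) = 15.25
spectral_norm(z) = 9.42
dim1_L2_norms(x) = [33.42, 7.15, 59.13]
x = z @ y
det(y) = -20.52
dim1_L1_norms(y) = [10.98, 5.79, 6.28]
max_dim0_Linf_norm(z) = 7.8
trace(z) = 4.99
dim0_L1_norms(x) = [29.46, 46.42, 79.09]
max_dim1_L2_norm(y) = 6.75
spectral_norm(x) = 66.31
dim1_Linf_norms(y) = [5.37, 3.71, 2.76]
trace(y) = -4.37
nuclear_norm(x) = 84.06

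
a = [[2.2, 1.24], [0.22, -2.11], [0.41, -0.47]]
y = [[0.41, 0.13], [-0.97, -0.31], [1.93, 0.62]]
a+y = [[2.61, 1.37], [-0.75, -2.42], [2.34, 0.15]]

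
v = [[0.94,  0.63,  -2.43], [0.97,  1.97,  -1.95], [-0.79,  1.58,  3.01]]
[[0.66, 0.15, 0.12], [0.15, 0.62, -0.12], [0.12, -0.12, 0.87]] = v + [[-0.28, -0.48, 2.55], [-0.82, -1.35, 1.83], [0.91, -1.70, -2.14]]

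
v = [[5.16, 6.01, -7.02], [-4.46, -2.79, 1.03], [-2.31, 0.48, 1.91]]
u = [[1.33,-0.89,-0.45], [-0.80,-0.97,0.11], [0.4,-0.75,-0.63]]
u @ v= [[11.87, 10.26, -11.11], [-0.06, -2.05, 4.83], [6.86, 4.19, -4.78]]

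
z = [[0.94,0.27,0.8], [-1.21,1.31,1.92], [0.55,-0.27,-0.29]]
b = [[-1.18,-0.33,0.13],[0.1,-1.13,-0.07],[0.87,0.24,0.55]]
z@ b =[[-0.39, -0.42, 0.54], [3.23, -0.62, 0.81], [-0.93, 0.05, -0.07]]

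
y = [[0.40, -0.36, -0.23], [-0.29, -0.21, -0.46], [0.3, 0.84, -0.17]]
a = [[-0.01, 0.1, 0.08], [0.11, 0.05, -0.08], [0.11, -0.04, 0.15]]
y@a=[[-0.07, 0.03, 0.03], [-0.07, -0.02, -0.08], [0.07, 0.08, -0.07]]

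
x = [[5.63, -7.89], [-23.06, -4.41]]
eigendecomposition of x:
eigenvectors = [[0.64, 0.38], [-0.77, 0.93]]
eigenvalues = [15.0, -13.78]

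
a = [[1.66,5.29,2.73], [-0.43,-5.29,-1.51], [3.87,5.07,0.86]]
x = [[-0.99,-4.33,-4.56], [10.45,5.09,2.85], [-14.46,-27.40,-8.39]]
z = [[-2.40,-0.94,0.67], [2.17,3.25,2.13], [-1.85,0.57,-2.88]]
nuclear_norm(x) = 43.97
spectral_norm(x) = 34.04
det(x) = 733.82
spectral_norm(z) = 5.23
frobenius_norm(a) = 10.49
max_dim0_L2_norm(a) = 9.04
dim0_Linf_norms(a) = [3.87, 5.29, 2.73]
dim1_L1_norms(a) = [9.68, 7.23, 9.8]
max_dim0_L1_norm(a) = 15.65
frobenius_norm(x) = 34.84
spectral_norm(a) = 10.13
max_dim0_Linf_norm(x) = 27.4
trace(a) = -2.77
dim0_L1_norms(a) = [5.96, 15.65, 5.1]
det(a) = 26.14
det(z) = 28.06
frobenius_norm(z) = 6.24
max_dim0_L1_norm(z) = 6.42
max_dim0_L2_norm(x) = 28.2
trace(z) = -2.03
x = z @ a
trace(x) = -4.29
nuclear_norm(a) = 13.68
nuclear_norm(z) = 9.95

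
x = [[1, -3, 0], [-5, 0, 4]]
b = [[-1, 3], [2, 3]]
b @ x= [[-16, 3, 12], [-13, -6, 12]]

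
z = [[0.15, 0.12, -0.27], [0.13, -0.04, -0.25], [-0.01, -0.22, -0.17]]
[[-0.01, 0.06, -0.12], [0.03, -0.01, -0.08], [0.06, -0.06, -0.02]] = z @ [[0.20, -0.27, 0.01],[-0.27, 0.44, -0.19],[0.01, -0.19, 0.36]]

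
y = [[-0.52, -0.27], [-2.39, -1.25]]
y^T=[[-0.52, -2.39], [-0.27, -1.25]]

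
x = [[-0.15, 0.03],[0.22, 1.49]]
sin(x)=[[-0.15, 0.02], [0.15, 0.99]]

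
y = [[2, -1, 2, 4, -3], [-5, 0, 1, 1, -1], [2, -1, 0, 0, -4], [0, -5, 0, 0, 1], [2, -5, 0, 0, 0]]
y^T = [[2, -5, 2, 0, 2], [-1, 0, -1, -5, -5], [2, 1, 0, 0, 0], [4, 1, 0, 0, 0], [-3, -1, -4, 1, 0]]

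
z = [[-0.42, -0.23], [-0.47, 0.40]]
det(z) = -0.276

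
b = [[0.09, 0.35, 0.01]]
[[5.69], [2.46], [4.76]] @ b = [[0.51, 1.99, 0.06], [0.22, 0.86, 0.02], [0.43, 1.67, 0.05]]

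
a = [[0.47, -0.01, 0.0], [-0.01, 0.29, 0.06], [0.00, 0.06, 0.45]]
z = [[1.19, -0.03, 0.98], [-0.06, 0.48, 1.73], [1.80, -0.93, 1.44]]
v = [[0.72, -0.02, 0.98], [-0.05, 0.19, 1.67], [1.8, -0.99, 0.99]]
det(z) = 1.85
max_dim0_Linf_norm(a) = 0.47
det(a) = 0.06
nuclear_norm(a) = 1.21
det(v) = 0.98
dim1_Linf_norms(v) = [0.98, 1.67, 1.8]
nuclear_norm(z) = 4.97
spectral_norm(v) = 2.68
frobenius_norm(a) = 0.72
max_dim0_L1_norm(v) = 3.64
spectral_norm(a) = 0.47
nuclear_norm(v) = 4.43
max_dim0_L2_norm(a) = 0.47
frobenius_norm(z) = 3.43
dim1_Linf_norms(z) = [1.19, 1.73, 1.8]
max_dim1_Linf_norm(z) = 1.8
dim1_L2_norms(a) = [0.47, 0.3, 0.45]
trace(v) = 1.90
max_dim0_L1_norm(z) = 4.15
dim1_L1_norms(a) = [0.48, 0.36, 0.51]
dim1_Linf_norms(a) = [0.47, 0.29, 0.45]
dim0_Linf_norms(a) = [0.47, 0.29, 0.45]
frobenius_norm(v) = 3.08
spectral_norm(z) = 3.06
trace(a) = 1.21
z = a + v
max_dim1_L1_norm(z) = 4.17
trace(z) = 3.11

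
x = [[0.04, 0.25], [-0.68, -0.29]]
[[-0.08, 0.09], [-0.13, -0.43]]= x@ [[0.36, 0.51], [-0.39, 0.27]]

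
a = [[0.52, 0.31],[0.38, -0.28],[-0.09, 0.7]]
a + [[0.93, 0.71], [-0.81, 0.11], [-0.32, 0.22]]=[[1.45, 1.02],[-0.43, -0.17],[-0.41, 0.92]]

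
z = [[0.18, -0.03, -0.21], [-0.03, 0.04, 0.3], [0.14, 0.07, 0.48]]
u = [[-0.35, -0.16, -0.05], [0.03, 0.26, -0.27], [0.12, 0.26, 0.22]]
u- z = [[-0.53, -0.13, 0.16], [0.06, 0.22, -0.57], [-0.02, 0.19, -0.26]]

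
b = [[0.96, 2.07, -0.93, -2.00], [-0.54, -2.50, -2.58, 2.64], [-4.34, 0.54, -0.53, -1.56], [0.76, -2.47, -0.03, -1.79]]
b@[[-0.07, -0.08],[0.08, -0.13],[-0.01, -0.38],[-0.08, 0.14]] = [[0.27, -0.27], [-0.35, 1.72], [0.48, 0.26], [-0.11, 0.02]]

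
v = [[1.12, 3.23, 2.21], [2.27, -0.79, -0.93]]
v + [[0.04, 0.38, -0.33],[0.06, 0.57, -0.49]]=[[1.16, 3.61, 1.88],[2.33, -0.22, -1.42]]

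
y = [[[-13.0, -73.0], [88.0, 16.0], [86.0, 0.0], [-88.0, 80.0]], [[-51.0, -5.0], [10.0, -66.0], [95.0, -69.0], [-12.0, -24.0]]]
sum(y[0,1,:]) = 104.0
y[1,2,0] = 95.0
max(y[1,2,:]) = 95.0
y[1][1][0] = 10.0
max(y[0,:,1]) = 80.0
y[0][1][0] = 88.0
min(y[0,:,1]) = -73.0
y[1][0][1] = -5.0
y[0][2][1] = 0.0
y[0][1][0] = 88.0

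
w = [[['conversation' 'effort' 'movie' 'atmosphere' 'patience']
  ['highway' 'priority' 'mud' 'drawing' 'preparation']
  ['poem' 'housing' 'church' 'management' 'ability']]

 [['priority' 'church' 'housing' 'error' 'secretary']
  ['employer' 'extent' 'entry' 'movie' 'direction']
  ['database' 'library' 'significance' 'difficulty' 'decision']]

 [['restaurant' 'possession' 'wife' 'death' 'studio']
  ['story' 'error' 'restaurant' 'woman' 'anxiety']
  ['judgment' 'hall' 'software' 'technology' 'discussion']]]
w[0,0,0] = 'conversation'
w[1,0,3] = 'error'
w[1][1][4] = 'direction'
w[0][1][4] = 'preparation'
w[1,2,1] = 'library'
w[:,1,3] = ['drawing', 'movie', 'woman']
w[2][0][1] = 'possession'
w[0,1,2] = 'mud'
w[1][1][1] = 'extent'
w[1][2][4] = 'decision'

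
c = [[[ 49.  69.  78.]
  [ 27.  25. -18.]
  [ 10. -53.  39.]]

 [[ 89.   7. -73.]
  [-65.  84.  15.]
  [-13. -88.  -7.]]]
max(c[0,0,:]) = 78.0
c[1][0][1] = 7.0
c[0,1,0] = 27.0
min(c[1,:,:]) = -88.0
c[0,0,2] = 78.0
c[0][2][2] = 39.0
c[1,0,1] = 7.0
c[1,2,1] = -88.0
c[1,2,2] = -7.0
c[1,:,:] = [[89.0, 7.0, -73.0], [-65.0, 84.0, 15.0], [-13.0, -88.0, -7.0]]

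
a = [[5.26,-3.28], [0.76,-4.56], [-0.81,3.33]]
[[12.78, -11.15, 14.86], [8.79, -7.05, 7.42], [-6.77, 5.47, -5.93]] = a @[[1.37, -1.29, 2.02], [-1.70, 1.33, -1.29]]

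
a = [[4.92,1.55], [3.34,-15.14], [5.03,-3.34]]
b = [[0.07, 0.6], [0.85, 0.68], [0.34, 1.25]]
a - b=[[4.85, 0.95], [2.49, -15.82], [4.69, -4.59]]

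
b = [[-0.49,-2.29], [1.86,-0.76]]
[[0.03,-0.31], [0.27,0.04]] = b @[[0.13, 0.07], [-0.04, 0.12]]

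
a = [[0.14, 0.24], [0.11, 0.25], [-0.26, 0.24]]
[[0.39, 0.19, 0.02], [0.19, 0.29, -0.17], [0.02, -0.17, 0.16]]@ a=[[0.07, 0.15], [0.1, 0.08], [-0.06, 0.00]]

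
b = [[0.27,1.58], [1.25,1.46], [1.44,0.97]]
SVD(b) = [[-0.49,  0.81], [-0.66,  -0.1], [-0.57,  -0.58]] @ diag([2.898965975374029, 0.9348241939657469]) @ [[-0.61,  -0.79],  [-0.79,  0.61]]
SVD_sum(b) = [[0.87, 1.12], [1.18, 1.52], [1.01, 1.3]] + [[-0.60, 0.46], [0.07, -0.06], [0.43, -0.33]]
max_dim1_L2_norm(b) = 1.92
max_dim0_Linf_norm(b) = 1.58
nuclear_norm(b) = 3.83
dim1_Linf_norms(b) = [1.58, 1.46, 1.44]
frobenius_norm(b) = 3.05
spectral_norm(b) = 2.90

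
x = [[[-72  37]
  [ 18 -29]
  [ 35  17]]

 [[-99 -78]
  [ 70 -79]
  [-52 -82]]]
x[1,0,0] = -99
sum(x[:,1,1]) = -108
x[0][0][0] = -72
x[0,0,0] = -72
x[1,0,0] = -99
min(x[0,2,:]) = 17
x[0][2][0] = 35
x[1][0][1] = -78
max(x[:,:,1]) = 37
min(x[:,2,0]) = -52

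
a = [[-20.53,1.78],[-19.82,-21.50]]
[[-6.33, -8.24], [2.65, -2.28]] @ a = [[293.27, 165.89], [-9.21, 53.74]]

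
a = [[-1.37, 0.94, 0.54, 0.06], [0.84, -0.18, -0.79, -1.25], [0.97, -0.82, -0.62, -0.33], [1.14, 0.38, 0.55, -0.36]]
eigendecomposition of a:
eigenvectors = [[0.66+0.00j, -0.23-0.27j, (-0.23+0.27j), (-0.22+0j)], [(-0.49+0j), -0.19-0.57j, -0.19+0.57j, -0.68+0.00j], [(-0.56+0j), 0.26-0.01j, (0.26+0.01j), (0.6+0j)], [(-0.12+0j), -0.67+0.00j, (-0.67-0j), (-0.35+0j)]]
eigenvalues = [(-2.54+0j), (-0.07+0.8j), (-0.07-0.8j), (0.14+0j)]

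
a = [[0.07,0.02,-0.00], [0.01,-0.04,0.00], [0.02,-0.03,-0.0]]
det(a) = 0.00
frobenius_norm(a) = 0.09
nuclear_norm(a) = 0.13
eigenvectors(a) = [[0.00, 0.14, -0.97], [0.0, -0.77, -0.09], [1.0, -0.62, -0.23]]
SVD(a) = [[-0.98,0.17,-0.13], [-0.05,-0.77,-0.64], [-0.2,-0.61,0.76]] @ diag([0.0739083248006655, 0.05326874810955605, -0.0]) @ [[-0.99, -0.15, -0.00], [-0.15, 0.99, 0.00], [0.0, 0.0, 1.0]]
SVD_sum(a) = [[0.07, 0.01, 0.00], [0.0, 0.00, 0.0], [0.01, 0.00, 0.0]] + [[-0.00, 0.01, 0.00], [0.01, -0.04, 0.0], [0.01, -0.03, 0.0]] + [[-0.00, -0.00, 0.00], [-0.00, -0.0, 0.00], [-0.0, -0.0, -0.0]]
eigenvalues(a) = [-0.0, -0.04, 0.07]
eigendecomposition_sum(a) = [[-0.0, -0.00, -0.00], [-0.00, -0.0, -0.0], [0.0, 0.00, -0.0]] + [[-0.0, 0.01, -0.00], [0.00, -0.04, -0.0], [0.00, -0.03, -0.0]] + [[0.07, 0.01, 0.00], [0.01, 0.0, 0.00], [0.02, 0.0, 0.00]]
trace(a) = 0.03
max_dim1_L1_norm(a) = 0.09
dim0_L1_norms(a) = [0.1, 0.09, 0.0]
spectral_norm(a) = 0.07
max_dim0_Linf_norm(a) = 0.07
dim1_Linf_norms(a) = [0.07, 0.04, 0.03]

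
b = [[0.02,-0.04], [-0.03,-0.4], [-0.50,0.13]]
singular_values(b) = [0.53, 0.39]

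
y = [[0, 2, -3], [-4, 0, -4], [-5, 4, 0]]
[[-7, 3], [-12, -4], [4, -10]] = y@ [[0, 2], [1, 0], [3, -1]]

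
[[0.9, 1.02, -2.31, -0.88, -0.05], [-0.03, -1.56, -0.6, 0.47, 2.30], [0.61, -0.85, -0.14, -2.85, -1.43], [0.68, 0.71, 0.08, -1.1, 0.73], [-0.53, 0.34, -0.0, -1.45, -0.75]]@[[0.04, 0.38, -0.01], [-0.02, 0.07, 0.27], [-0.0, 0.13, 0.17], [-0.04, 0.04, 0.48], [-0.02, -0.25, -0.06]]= [[0.05, 0.09, -0.55], [-0.03, -0.75, -0.44], [0.18, 0.40, -1.54], [0.04, 0.09, -0.37], [0.04, -0.05, -0.55]]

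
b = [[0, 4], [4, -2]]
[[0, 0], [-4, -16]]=b @ [[-1, -4], [0, 0]]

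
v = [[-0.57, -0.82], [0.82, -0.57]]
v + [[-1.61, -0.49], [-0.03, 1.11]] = [[-2.18,-1.31],[0.79,0.54]]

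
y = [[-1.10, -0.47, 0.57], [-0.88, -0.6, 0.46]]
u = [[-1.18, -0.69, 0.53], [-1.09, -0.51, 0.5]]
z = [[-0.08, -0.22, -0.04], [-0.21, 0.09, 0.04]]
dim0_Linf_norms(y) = [1.1, 0.6, 0.57]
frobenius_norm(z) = 0.33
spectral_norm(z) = 0.24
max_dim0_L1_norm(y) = 1.98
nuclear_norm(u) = 2.05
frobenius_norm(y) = 1.76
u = y + z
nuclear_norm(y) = 1.91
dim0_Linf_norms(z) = [0.21, 0.22, 0.04]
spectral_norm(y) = 1.75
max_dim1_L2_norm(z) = 0.24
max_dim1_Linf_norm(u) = 1.18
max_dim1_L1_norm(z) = 0.34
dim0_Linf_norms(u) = [1.18, 0.69, 0.53]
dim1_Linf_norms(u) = [1.18, 1.09]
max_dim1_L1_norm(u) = 2.4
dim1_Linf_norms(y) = [1.1, 0.88]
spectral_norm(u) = 1.96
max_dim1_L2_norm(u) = 1.47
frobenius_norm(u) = 1.96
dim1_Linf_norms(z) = [0.22, 0.21]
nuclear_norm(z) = 0.47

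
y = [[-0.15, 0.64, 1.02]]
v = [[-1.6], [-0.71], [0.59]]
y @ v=[[0.39]]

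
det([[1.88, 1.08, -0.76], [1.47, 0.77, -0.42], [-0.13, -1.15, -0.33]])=0.406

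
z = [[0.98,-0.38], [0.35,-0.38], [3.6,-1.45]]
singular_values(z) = [4.05, 0.22]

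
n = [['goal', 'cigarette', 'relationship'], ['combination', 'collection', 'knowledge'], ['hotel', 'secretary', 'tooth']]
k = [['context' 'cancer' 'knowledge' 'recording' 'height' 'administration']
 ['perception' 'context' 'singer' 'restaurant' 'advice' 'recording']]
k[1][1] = 'context'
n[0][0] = 'goal'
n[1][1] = 'collection'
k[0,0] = 'context'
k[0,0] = 'context'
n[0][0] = 'goal'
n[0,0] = 'goal'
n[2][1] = 'secretary'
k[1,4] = 'advice'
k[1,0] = 'perception'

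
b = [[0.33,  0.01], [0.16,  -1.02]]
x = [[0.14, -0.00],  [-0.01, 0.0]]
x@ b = [[0.05, 0.0], [-0.00, -0.0]]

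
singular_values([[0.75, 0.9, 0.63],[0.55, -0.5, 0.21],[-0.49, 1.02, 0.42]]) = [1.59, 1.12, 0.24]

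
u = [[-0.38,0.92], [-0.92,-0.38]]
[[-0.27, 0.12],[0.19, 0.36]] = u@[[-0.07, -0.38],[-0.32, -0.03]]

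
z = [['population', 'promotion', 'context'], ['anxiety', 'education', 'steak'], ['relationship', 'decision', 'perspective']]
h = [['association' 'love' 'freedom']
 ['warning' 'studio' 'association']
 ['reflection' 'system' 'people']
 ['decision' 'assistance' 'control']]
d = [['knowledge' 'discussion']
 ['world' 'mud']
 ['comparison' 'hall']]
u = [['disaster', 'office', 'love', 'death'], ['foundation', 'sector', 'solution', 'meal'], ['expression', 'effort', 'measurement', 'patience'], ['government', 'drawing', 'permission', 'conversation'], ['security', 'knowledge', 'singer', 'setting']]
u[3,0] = 'government'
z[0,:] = ['population', 'promotion', 'context']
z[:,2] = ['context', 'steak', 'perspective']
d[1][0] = 'world'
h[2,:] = ['reflection', 'system', 'people']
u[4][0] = 'security'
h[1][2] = 'association'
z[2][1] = 'decision'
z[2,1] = 'decision'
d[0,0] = 'knowledge'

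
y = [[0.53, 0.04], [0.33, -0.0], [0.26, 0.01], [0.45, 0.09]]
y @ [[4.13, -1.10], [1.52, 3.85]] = [[2.25, -0.43], [1.36, -0.36], [1.09, -0.25], [2.00, -0.15]]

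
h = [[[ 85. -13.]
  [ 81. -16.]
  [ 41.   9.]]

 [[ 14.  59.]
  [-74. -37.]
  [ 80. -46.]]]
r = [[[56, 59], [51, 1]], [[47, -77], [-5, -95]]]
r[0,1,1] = 1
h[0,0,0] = 85.0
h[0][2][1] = 9.0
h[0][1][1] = -16.0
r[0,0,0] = 56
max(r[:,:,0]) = 56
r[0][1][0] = 51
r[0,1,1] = 1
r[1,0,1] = -77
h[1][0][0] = 14.0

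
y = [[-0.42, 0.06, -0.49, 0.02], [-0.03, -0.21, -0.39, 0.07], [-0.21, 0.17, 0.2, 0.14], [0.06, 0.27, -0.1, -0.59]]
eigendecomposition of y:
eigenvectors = [[0.53,0.51,0.31,0.82], [0.61,0.67,0.29,0.12], [-0.48,-0.35,0.16,0.11], [0.35,0.41,-0.89,0.55]]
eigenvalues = [0.11, 0.01, -0.68, -0.47]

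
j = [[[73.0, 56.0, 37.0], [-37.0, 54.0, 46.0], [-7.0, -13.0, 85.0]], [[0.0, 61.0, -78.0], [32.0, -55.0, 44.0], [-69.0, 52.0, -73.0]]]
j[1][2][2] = -73.0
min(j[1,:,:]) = -78.0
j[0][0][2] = 37.0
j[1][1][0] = 32.0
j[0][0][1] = 56.0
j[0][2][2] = 85.0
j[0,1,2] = 46.0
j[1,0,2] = -78.0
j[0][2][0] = -7.0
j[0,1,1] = 54.0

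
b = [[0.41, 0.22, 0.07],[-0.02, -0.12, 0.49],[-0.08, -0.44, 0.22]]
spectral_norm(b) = 0.67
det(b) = 0.07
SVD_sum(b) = [[0.08, 0.17, -0.15], [-0.13, -0.28, 0.26], [-0.15, -0.33, 0.30]] + [[0.27, 0.12, 0.26], [0.19, 0.08, 0.19], [-0.03, -0.01, -0.03]] + [[0.07, -0.07, -0.04], [-0.08, 0.08, 0.04], [0.1, -0.1, -0.06]]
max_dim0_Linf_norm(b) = 0.49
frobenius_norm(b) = 0.85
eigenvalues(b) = [(0.37+0j), (0.07+0.43j), (0.07-0.43j)]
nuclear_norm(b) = 1.37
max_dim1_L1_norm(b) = 0.74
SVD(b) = [[-0.36,-0.81,0.46],[0.60,-0.58,-0.55],[0.71,0.08,0.70]] @ diag([0.6672271792897833, 0.48199690626148123, 0.21722539808079586]) @ [[-0.33, -0.7, 0.64], [-0.68, -0.30, -0.67], [0.66, -0.65, -0.38]]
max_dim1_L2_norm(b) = 0.5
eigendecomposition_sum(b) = [[0.39+0.00j, 0.00+0.00j, (0.19-0j)], [-0.06+0.00j, (-0+0j), (-0.03+0j)], [(-0.04+0j), (-0+0j), -0.02+0.00j]] + [[(0.01-0.01j),(0.11-0.02j),(-0.06-0.1j)],[(0.02+0.03j),(-0.06+0.23j),0.26-0.03j],[-0.02+0.03j,(-0.22+0.04j),(0.12+0.21j)]] + [[0.01+0.01j, 0.11+0.02j, -0.06+0.10j], [(0.02-0.03j), (-0.06-0.23j), 0.26+0.03j], [-0.02-0.03j, -0.22-0.04j, 0.12-0.21j]]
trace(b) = 0.51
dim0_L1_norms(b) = [0.51, 0.78, 0.78]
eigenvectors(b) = [[0.98+0.00j,  (0.13+0.29j),  0.13-0.29j],[-0.14+0.00j,  (-0.69+0j),  -0.69-0.00j],[(-0.1+0j),  -0.26-0.59j,  (-0.26+0.59j)]]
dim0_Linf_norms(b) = [0.41, 0.44, 0.49]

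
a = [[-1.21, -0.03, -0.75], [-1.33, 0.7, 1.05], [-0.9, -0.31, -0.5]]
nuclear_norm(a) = 3.79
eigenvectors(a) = [[(0.79+0j), -0.04+0.14j, (-0.04-0.14j)], [(0.17+0j), -0.93+0.00j, -0.93-0.00j], [(0.59+0j), (0.22-0.26j), 0.22+0.26j]]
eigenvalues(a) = [(-1.78+0j), (0.39+0.5j), (0.39-0.5j)]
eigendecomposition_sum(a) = [[-1.26-0.00j, (-0.1+0j), -0.66+0.00j], [-0.27-0.00j, (-0.02+0j), (-0.14+0j)], [(-0.95-0j), (-0.07+0j), (-0.5+0j)]] + [[0.03+0.09j, (0.03-0.05j), (-0.05-0.11j)], [(-0.53+0.35j), 0.36+0.11j, (0.6-0.5j)], [0.03-0.23j, -0.12+0.08j, (-0+0.29j)]] + [[(0.03-0.09j), (0.03+0.05j), (-0.05+0.11j)], [-0.53-0.35j, (0.36-0.11j), 0.60+0.50j], [(0.03+0.23j), -0.12-0.08j, -0.00-0.29j]]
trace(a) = -1.01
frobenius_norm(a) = 2.56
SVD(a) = [[-0.54, 0.58, -0.61], [-0.75, -0.66, 0.04], [-0.38, 0.48, 0.79]] @ diag([2.0415335936578667, 1.5251393043468047, 0.22603249390947888]) @ [[0.98, -0.19, -0.09], [-0.17, -0.41, -0.9], [-0.13, -0.89, 0.43]]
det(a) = -0.70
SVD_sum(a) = [[-1.08, 0.21, 0.1],[-1.50, 0.29, 0.15],[-0.75, 0.15, 0.07]] + [[-0.15, -0.36, -0.80], [0.17, 0.41, 0.9], [-0.12, -0.30, -0.65]] + [[0.02, 0.12, -0.06], [-0.00, -0.01, 0.0], [-0.02, -0.16, 0.08]]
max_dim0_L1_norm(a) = 3.44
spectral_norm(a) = 2.04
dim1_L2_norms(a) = [1.42, 1.83, 1.08]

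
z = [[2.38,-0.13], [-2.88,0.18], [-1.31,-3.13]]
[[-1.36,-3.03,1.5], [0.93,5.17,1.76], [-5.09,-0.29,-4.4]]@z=[[3.52, -5.06], [-14.98, -4.7], [-5.51, 14.38]]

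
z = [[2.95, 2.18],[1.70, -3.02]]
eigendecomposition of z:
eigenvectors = [[0.97, -0.32],[0.25, 0.95]]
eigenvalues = [3.52, -3.59]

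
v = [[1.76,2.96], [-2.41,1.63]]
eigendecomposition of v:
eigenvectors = [[(0.74+0j), 0.74-0.00j], [(-0.02+0.67j), -0.02-0.67j]]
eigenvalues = [(1.7+2.67j), (1.7-2.67j)]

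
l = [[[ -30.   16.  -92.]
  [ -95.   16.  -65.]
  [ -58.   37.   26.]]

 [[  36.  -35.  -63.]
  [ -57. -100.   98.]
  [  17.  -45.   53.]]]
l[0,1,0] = -95.0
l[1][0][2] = -63.0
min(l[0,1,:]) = -95.0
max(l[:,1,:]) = 98.0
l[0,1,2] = -65.0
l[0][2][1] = 37.0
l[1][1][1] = -100.0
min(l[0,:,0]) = -95.0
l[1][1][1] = -100.0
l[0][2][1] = 37.0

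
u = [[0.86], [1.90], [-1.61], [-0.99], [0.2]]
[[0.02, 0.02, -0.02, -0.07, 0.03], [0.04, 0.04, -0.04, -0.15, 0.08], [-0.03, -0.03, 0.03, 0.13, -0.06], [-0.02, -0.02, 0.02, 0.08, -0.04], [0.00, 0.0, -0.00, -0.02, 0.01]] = u @ [[0.02, 0.02, -0.02, -0.08, 0.04]]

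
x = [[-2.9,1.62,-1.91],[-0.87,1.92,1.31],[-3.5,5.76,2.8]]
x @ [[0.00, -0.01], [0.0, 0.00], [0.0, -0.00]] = [[0.00, 0.03],[0.00, 0.01],[0.00, 0.04]]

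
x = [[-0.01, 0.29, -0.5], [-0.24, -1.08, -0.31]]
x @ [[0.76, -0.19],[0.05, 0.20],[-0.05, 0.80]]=[[0.03, -0.34], [-0.22, -0.42]]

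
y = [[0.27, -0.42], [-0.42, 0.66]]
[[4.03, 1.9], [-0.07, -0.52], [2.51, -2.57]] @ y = [[0.29,  -0.44], [0.20,  -0.31], [1.76,  -2.75]]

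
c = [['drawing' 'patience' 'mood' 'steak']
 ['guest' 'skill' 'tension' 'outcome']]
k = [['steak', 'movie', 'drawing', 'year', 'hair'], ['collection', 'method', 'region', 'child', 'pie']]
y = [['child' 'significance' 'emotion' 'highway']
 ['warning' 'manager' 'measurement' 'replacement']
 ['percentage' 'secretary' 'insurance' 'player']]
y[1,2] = 'measurement'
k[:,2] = ['drawing', 'region']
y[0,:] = ['child', 'significance', 'emotion', 'highway']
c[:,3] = ['steak', 'outcome']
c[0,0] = 'drawing'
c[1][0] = 'guest'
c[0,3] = 'steak'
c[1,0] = 'guest'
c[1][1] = 'skill'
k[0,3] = 'year'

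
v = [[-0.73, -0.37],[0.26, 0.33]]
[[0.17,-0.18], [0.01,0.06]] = v @ [[-0.41, 0.26], [0.35, -0.02]]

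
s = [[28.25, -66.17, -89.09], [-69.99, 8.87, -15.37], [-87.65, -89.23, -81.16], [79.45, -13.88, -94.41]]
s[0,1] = -66.17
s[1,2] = -15.37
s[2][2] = -81.16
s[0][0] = 28.25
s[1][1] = 8.87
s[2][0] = -87.65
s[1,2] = -15.37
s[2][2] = -81.16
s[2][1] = -89.23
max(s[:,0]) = 79.45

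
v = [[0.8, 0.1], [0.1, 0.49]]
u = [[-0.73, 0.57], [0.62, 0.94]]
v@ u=[[-0.52, 0.55], [0.23, 0.52]]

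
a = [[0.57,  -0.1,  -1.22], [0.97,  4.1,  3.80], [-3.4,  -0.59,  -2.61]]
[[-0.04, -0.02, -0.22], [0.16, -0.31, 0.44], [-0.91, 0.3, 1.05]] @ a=[[0.71, 0.05, 0.55], [-1.71, -1.55, -2.52], [-3.8, 0.70, -0.49]]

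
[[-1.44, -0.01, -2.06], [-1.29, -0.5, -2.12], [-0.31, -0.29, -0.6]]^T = [[-1.44, -1.29, -0.31], [-0.01, -0.5, -0.29], [-2.06, -2.12, -0.6]]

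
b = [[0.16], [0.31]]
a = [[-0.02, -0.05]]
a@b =[[-0.02]]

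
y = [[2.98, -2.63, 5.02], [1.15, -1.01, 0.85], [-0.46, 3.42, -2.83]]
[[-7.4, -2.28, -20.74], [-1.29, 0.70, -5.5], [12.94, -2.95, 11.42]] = y @ [[2.52, -0.15, -2.06],[2.94, -2.09, 1.16],[-1.43, -1.46, -2.3]]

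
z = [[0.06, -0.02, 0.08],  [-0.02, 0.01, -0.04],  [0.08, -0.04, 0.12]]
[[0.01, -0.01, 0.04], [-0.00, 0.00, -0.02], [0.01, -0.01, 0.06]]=z @ [[0.43,0.08,-0.18], [0.08,0.32,-0.07], [-0.18,-0.07,0.58]]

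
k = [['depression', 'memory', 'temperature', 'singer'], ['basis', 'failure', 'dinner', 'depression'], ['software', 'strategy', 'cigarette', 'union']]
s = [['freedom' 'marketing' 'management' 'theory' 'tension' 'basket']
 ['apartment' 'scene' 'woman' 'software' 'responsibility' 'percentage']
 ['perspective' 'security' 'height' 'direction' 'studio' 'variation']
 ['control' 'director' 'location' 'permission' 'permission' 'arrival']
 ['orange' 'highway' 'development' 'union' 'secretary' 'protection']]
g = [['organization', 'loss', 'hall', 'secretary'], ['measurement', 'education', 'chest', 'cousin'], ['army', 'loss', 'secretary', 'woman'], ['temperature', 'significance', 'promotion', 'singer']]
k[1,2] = 'dinner'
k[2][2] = 'cigarette'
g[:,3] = ['secretary', 'cousin', 'woman', 'singer']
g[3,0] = 'temperature'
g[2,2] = 'secretary'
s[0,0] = 'freedom'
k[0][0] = 'depression'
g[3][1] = 'significance'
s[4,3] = 'union'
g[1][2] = 'chest'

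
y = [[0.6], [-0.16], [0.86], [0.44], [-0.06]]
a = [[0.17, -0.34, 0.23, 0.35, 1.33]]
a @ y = [[0.43]]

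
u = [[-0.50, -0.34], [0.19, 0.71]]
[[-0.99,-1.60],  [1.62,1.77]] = u@ [[0.51, 1.84], [2.15, 2.0]]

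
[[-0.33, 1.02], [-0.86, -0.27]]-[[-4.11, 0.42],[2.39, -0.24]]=[[3.78,  0.60],  [-3.25,  -0.03]]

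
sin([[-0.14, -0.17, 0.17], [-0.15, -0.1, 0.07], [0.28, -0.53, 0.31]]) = [[-0.14,-0.17,0.17], [-0.15,-0.10,0.07], [0.27,-0.52,0.3]]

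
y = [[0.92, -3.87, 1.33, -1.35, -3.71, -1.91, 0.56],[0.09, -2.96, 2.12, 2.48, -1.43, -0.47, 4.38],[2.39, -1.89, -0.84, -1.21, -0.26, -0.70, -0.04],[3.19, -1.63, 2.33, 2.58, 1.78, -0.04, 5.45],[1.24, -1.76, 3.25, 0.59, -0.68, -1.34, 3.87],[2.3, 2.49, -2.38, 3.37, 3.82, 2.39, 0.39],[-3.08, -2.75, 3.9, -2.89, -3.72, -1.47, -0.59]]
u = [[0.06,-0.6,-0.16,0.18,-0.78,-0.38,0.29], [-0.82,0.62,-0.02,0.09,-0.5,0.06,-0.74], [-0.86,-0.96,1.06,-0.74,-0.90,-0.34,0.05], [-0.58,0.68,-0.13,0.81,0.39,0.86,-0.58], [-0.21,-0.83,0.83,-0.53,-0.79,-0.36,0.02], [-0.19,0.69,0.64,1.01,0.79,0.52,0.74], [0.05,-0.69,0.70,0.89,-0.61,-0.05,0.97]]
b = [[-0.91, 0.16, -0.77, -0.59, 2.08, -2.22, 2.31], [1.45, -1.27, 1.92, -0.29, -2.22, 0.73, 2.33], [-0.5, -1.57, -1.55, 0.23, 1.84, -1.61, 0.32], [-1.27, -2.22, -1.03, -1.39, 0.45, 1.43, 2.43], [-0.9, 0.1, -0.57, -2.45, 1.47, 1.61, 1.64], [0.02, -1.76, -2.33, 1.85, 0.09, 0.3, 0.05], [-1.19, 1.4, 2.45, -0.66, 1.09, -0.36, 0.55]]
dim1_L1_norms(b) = [9.04, 10.21, 7.62, 10.22, 8.74, 6.4, 7.7]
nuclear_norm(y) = 31.59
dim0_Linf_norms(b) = [1.45, 2.22, 2.45, 2.45, 2.22, 2.22, 2.43]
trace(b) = -2.80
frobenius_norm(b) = 10.09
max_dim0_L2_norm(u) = 1.94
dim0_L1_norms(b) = [6.24, 8.48, 10.62, 7.46, 9.24, 8.26, 9.63]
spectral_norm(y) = 12.07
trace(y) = 0.82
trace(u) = 3.25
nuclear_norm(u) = 8.97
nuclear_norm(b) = 22.58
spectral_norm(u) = 3.11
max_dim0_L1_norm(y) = 17.35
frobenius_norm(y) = 16.93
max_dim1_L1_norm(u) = 4.91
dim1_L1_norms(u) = [2.45, 2.85, 4.91, 4.03, 3.57, 4.58, 3.96]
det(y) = 21.66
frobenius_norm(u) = 4.36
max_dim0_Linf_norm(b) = 2.45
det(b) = -495.12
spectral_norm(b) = 6.01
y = b @ u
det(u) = -0.04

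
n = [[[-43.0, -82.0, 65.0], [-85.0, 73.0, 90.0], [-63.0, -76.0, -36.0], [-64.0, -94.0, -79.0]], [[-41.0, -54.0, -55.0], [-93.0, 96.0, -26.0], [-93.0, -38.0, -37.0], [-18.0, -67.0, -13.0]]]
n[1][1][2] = -26.0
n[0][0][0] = -43.0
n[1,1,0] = -93.0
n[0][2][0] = -63.0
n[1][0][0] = -41.0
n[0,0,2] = 65.0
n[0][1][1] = 73.0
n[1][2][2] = -37.0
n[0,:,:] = [[-43.0, -82.0, 65.0], [-85.0, 73.0, 90.0], [-63.0, -76.0, -36.0], [-64.0, -94.0, -79.0]]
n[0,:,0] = [-43.0, -85.0, -63.0, -64.0]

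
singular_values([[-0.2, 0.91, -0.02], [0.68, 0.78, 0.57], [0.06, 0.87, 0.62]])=[1.67, 0.72, 0.3]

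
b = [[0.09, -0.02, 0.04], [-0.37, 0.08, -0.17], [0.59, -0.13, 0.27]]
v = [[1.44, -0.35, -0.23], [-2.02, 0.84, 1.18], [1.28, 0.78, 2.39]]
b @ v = [[0.22,-0.02,0.05], [-0.91,0.06,-0.23], [1.46,-0.11,0.36]]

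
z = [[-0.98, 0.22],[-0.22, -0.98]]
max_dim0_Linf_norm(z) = 0.98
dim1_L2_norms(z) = [1.0, 1.0]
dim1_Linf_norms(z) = [0.98, 0.98]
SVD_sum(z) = [[-0.98, 0.00], [-0.22, 0.00]] + [[0.0, 0.22], [0.0, -0.98]]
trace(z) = -1.96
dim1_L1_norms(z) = [1.2, 1.2]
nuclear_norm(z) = 2.01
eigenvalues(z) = [(-0.98+0.22j), (-0.98-0.22j)]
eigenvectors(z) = [[0.00-0.71j, 0.00+0.71j], [(0.71+0j), (0.71-0j)]]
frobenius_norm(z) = 1.42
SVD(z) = [[-0.98, -0.22], [-0.22, 0.98]] @ diag([1.0043903623591774, 1.0043903623591774]) @ [[1.0, 0.0], [-0.00, -1.0]]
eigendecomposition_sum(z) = [[-0.49+0.11j,(0.11+0.49j)], [-0.11-0.49j,-0.49+0.11j]] + [[(-0.49-0.11j), (0.11-0.49j)], [(-0.11+0.49j), -0.49-0.11j]]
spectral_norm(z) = 1.00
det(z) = 1.01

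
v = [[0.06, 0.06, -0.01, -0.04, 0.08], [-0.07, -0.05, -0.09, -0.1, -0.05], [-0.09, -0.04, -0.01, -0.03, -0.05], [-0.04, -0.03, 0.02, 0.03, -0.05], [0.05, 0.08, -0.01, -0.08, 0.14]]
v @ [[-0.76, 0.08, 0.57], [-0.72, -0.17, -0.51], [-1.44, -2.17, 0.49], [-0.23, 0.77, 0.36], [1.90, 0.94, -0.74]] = [[0.09,  0.06,  -0.07], [0.15,  0.07,  -0.06], [0.02,  -0.05,  -0.01], [-0.08,  -0.07,  0.05], [0.2,  0.08,  -0.15]]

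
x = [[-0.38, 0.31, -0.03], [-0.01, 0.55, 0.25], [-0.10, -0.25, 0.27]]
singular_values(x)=[0.71, 0.35, 0.35]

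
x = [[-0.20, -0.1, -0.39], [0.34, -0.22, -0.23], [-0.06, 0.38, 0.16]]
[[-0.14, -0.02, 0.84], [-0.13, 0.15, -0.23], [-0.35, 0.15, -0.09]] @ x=[[-0.03,0.34,0.19], [0.09,-0.11,-0.02], [0.13,-0.03,0.09]]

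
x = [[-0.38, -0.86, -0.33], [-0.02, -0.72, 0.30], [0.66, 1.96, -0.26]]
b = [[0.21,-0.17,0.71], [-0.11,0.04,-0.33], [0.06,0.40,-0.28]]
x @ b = [[-0.0, -0.10, 0.11],  [0.09, 0.09, 0.14],  [-0.09, -0.14, -0.11]]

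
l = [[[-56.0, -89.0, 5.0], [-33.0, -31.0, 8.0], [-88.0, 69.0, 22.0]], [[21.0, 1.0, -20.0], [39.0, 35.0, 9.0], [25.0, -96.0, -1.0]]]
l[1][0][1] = 1.0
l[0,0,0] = -56.0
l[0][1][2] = 8.0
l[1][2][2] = -1.0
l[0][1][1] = -31.0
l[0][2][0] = -88.0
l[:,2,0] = [-88.0, 25.0]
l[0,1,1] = -31.0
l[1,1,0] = 39.0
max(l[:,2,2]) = 22.0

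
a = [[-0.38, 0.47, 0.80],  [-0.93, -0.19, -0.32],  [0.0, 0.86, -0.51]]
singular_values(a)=[1.01, 1.0, 1.0]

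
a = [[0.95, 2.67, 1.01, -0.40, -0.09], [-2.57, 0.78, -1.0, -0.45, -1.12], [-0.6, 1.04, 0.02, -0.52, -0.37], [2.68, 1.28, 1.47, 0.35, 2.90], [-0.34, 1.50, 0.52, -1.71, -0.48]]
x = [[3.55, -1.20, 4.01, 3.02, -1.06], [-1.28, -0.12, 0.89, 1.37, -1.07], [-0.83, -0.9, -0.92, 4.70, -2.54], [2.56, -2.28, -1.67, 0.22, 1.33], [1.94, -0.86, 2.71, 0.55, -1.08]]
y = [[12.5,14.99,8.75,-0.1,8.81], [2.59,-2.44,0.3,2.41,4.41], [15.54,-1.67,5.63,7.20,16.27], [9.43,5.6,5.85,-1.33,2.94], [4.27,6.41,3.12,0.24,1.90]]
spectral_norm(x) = 7.64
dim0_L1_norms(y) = [44.33, 31.11, 23.65, 11.28, 34.33]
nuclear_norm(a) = 11.49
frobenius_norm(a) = 6.79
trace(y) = 16.26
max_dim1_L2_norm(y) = 24.34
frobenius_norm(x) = 10.31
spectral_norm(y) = 33.52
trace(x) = 1.65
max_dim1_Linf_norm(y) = 16.27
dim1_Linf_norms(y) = [14.99, 4.41, 16.27, 9.43, 6.41]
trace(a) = 1.62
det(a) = 0.07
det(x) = 100.19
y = x @ a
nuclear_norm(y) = 54.63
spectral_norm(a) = 5.37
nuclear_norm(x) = 18.77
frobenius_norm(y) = 37.46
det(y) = 7.80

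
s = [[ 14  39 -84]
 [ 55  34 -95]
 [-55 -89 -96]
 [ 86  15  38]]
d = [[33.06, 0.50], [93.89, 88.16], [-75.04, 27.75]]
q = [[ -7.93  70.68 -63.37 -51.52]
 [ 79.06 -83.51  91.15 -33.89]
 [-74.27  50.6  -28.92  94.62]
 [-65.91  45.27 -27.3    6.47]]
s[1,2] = -95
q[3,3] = 6.47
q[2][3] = 94.62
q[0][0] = -7.93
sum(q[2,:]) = 42.03000000000001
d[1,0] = 93.89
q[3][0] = -65.91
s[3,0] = 86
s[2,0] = -55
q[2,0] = -74.27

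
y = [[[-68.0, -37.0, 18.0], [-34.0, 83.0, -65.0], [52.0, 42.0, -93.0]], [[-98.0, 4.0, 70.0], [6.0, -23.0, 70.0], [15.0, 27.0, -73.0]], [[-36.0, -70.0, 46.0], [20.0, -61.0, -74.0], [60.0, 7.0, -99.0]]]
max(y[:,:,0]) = 60.0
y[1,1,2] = 70.0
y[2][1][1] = -61.0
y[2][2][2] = -99.0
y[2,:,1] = [-70.0, -61.0, 7.0]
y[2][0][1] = -70.0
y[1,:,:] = [[-98.0, 4.0, 70.0], [6.0, -23.0, 70.0], [15.0, 27.0, -73.0]]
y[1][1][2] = 70.0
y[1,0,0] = -98.0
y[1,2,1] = 27.0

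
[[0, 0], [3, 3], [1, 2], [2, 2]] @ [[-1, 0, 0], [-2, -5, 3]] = [[0, 0, 0], [-9, -15, 9], [-5, -10, 6], [-6, -10, 6]]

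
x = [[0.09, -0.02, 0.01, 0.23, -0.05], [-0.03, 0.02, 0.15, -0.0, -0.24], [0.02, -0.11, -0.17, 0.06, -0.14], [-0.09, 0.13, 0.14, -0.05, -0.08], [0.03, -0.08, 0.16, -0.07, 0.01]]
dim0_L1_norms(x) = [0.26, 0.36, 0.63, 0.41, 0.52]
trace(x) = -0.10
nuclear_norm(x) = 1.07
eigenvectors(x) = [[-0.14-0.14j, -0.14+0.14j, (0.85+0j), 0.85-0.00j, (-0.86+0j)],[-0.01+0.54j, (-0.01-0.54j), (0.36+0.19j), 0.36-0.19j, -0.43+0.00j],[(-0.56+0j), -0.56-0.00j, 0.02+0.05j, (0.02-0.05j), (0.07+0j)],[(0.33+0.18j), 0.33-0.18j, (0.04+0.27j), (0.04-0.27j), (0.18+0j)],[0.12+0.46j, (0.12-0.46j), -0.15-0.15j, -0.15+0.15j, 0.19+0.00j]]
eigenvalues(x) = [(-0.17+0.21j), (-0.17-0.21j), (0.1+0.08j), (0.1-0.08j), (0.04+0j)]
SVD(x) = [[-0.26, 0.56, -0.76, -0.15, -0.15], [0.55, 0.64, 0.17, 0.12, 0.49], [-0.43, 0.51, 0.57, 0.21, -0.43], [0.59, 0.06, 0.07, -0.47, -0.65], [0.32, -0.08, -0.26, 0.83, -0.36]] @ diag([0.36413983520516396, 0.31085288906803116, 0.2054646803870168, 0.1726414902030901, 0.012322448974613383]) @ [[-0.25,0.31,0.79,-0.38,-0.28], [0.11,-0.13,0.04,0.52,-0.84], [-0.37,-0.07,-0.54,-0.61,-0.44], [0.32,-0.85,0.27,-0.33,-0.02], [0.83,0.41,-0.11,-0.33,-0.17]]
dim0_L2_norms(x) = [0.14, 0.19, 0.31, 0.25, 0.29]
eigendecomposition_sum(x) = [[0j, -0.01-0.02j, (-0.04-0j), 0.01-0.00j, (-0-0.03j)], [-0.01j, -0.03+0.06j, 0.07+0.08j, (-0.03-0.03j), (-0.06+0.06j)], [0.02+0.00j, (-0.06-0.03j), -0.09+0.07j, (0.03-0.03j), -0.06-0.06j], [(-0.01-0.01j), (0.03+0.04j), 0.07-0.02j, (-0.02+0.01j), 0.02+0.06j], [(-0-0.01j), -0.01+0.06j, (0.08+0.06j), -0.03-0.02j, (-0.04+0.06j)]] + [[0.00-0.00j, -0.01+0.02j, (-0.04+0j), (0.01+0j), (-0+0.03j)], [0.01j, (-0.03-0.06j), (0.07-0.08j), -0.03+0.03j, (-0.06-0.06j)], [(0.02-0j), -0.06+0.03j, -0.09-0.07j, 0.03+0.03j, (-0.06+0.06j)], [(-0.01+0.01j), (0.03-0.04j), 0.07+0.02j, -0.02-0.01j, 0.02-0.06j], [(-0+0.01j), -0.01-0.06j, (0.08-0.06j), (-0.03+0.02j), (-0.04-0.06j)]] + [[0.07+0.14j, (-0.05-0.16j), 0.08+0.05j, 0.15+0.06j, (0.02+0.21j)], [-0.00+0.07j, (0.02-0.08j), 0.02+0.04j, 0.05+0.06j, (-0.04+0.09j)], [(-0.01+0.01j), (0.01-0.01j), -0.00+0.01j, 0.01j, -0.01+0.01j], [(-0.04+0.03j), (0.05-0.02j), -0.01+0.03j, -0.01+0.05j, (-0.06+0.02j)], [(0.01-0.04j), (-0.02+0.04j), (-0.01-0.02j), -0.02-0.04j, 0.03-0.04j]] + [[(0.07-0.14j), -0.05+0.16j, 0.08-0.05j, (0.15-0.06j), 0.02-0.21j], [(-0-0.07j), (0.02+0.08j), (0.02-0.04j), (0.05-0.06j), (-0.04-0.09j)], [-0.01-0.01j, (0.01+0.01j), -0.00-0.01j, -0.01j, (-0.01-0.01j)], [-0.04-0.03j, (0.05+0.02j), (-0.01-0.03j), -0.01-0.05j, (-0.06-0.02j)], [(0.01+0.04j), -0.02-0.04j, (-0.01+0.02j), -0.02+0.04j, 0.03+0.04j]] + [[-0.05-0.00j, 0.09+0.00j, (-0.07-0j), (-0.1-0j), -0.08-0.00j], [(-0.02-0j), (0.05+0j), (-0.03-0j), -0.05-0.00j, -0.04-0.00j], [0j, -0.01-0.00j, 0.01+0.00j, 0.01+0.00j, 0.01+0.00j], [0.01+0.00j, -0.02-0.00j, 0.01+0.00j, (0.02+0j), (0.02+0j)], [0.01+0.00j, -0.02-0.00j, (0.01+0j), 0.02+0.00j, 0.02+0.00j]]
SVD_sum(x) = [[0.02, -0.03, -0.07, 0.03, 0.03],[-0.05, 0.06, 0.16, -0.07, -0.06],[0.04, -0.05, -0.12, 0.06, 0.04],[-0.05, 0.07, 0.17, -0.08, -0.06],[-0.03, 0.04, 0.09, -0.04, -0.03]] + [[0.02, -0.02, 0.01, 0.09, -0.15], [0.02, -0.03, 0.01, 0.1, -0.17], [0.02, -0.02, 0.01, 0.08, -0.13], [0.0, -0.00, 0.0, 0.01, -0.02], [-0.00, 0.00, -0.00, -0.01, 0.02]] + [[0.06, 0.01, 0.08, 0.09, 0.07], [-0.01, -0.00, -0.02, -0.02, -0.02], [-0.04, -0.01, -0.06, -0.07, -0.05], [-0.01, -0.00, -0.01, -0.01, -0.01], [0.02, 0.00, 0.03, 0.03, 0.02]] + [[-0.01, 0.02, -0.01, 0.01, 0.0], [0.01, -0.02, 0.01, -0.01, -0.00], [0.01, -0.03, 0.01, -0.01, -0.0], [-0.03, 0.07, -0.02, 0.03, 0.0], [0.05, -0.12, 0.04, -0.05, -0.0]] + [[-0.00,  -0.0,  0.00,  0.0,  0.00], [0.01,  0.0,  -0.0,  -0.0,  -0.0], [-0.00,  -0.0,  0.00,  0.0,  0.00], [-0.01,  -0.0,  0.0,  0.0,  0.00], [-0.00,  -0.0,  0.00,  0.00,  0.0]]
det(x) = 0.00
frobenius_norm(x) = 0.55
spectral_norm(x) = 0.36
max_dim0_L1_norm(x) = 0.63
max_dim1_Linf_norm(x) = 0.24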